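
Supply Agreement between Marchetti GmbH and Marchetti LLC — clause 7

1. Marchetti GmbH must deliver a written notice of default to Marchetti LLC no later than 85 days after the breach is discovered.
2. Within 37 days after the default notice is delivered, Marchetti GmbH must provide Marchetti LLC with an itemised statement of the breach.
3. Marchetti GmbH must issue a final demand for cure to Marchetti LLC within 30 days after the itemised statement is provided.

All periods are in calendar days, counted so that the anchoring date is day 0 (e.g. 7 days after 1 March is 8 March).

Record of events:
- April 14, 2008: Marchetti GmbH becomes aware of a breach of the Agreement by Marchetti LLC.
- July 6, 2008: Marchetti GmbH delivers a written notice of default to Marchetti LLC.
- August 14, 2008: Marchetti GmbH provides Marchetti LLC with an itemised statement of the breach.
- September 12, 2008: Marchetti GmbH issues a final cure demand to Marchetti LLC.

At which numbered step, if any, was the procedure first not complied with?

Step 1 — counting 85 days from April 14, 2008 (when the breach is discovered) gives a deadline of July 8, 2008; done July 6, 2008 — timely.
Step 2 — counting 37 days from July 6, 2008 (when the default notice is delivered) gives a deadline of August 12, 2008; August 14, 2008 misses that deadline by 2 days.
That is the first point of non-compliance.

Step 2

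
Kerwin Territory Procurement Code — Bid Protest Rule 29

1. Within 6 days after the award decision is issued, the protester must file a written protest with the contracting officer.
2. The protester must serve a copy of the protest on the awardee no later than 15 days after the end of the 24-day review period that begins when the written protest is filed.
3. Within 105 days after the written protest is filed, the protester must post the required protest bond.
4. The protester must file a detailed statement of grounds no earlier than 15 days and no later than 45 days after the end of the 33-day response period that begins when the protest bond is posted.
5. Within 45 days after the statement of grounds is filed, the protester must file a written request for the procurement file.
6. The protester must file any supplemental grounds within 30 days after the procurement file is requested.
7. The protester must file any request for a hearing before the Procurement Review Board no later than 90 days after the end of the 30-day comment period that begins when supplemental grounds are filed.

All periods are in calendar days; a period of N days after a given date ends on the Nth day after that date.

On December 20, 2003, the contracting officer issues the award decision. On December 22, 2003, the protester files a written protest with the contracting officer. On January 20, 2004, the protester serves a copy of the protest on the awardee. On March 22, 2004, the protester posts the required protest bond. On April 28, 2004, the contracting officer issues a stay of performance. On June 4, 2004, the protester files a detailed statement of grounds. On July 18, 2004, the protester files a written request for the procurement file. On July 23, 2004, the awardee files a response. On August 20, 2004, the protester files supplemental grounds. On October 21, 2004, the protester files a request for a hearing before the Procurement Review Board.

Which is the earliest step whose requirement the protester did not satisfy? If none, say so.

Step 6

(1) due by December 20, 2003 + 6 days = December 26, 2003; December 22, 2003 is within that limit.
(2) due by January 15, 2004 + 15 days = January 30, 2004; done January 20, 2004 — timely.
(3) due by December 22, 2003 + 105 days = April 5, 2004; March 22, 2004 is within that limit.
(4) the permitted window runs from April 24, 2004 + 15 = May 9, 2004 to April 24, 2004 + 45 = June 8, 2004; done June 4, 2004 — within the window.
(5) due by June 4, 2004 + 45 days = July 19, 2004; done July 18, 2004 — timely.
(6) due by July 18, 2004 + 30 days = August 17, 2004; August 20, 2004 misses that deadline by 3 days.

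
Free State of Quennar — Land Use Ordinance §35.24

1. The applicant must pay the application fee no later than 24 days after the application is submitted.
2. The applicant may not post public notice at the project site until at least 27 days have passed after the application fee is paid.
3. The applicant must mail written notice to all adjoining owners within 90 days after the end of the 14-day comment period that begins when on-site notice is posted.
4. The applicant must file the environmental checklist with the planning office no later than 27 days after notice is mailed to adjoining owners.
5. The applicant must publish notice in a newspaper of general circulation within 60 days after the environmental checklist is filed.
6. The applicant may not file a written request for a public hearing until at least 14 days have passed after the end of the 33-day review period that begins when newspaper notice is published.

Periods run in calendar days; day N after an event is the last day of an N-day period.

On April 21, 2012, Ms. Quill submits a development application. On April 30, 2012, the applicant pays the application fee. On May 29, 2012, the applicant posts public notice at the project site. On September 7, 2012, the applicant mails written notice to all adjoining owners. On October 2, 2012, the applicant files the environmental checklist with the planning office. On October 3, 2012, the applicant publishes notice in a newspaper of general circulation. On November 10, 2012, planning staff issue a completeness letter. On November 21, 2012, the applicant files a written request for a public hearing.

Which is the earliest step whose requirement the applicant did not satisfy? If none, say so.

Step 1: 24 days after April 21, 2012 (when the application is submitted) is May 15, 2012; done April 30, 2012 — timely.
Step 2: the earliest permitted date is 27 days after April 30, 2012 (when the application fee is paid), i.e. May 27, 2012; done May 29, 2012 — permitted.
Step 3: 90 days after June 12, 2012 (end of the 14-day comment period, which began when on-site notice is posted on May 29, 2012) is September 10, 2012; completed September 7, 2012, before the deadline.
Step 4: 27 days after September 7, 2012 (when notice is mailed to adjoining owners) is October 4, 2012; completed October 2, 2012, before the deadline.
Step 5: 60 days after October 2, 2012 (when the environmental checklist is filed) is December 1, 2012; done October 3, 2012 — timely.
Step 6: the earliest permitted date is 14 days after November 5, 2012 (end of the 33-day review period, which began when newspaper notice is published on October 3, 2012), i.e. November 19, 2012; done November 21, 2012, after the minimum wait.

None — every step was satisfied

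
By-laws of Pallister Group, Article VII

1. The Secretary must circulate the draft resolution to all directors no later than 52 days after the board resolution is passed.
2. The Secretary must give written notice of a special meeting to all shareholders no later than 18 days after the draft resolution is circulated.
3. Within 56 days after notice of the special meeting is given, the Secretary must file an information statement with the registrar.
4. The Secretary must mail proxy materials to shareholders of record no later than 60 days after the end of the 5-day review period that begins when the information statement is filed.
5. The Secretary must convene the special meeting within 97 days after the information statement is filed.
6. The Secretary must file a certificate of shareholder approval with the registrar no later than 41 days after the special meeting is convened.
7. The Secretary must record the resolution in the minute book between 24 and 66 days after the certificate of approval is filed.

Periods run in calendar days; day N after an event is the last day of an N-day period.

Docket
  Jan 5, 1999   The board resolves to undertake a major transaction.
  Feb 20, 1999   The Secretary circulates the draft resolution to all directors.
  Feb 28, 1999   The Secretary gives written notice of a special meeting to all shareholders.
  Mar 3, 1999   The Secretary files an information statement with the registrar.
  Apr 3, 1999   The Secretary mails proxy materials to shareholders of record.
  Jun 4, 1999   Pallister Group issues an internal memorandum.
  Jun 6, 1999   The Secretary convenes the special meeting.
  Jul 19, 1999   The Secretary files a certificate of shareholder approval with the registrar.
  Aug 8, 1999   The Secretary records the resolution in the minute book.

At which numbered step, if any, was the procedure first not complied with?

Step 6

(1) due by Jan 5, 1999 + 52 days = Feb 26, 1999; done Feb 20, 1999 — timely.
(2) due by Feb 20, 1999 + 18 days = Mar 10, 1999; done Feb 28, 1999 — timely.
(3) due by Feb 28, 1999 + 56 days = Apr 25, 1999; Mar 3, 1999 is within that limit.
(4) due by Mar 8, 1999 + 60 days = May 7, 1999; completed Apr 3, 1999, before the deadline.
(5) due by Mar 3, 1999 + 97 days = Jun 8, 1999; completed Jun 6, 1999, before the deadline.
(6) due by Jun 6, 1999 + 41 days = Jul 17, 1999; Jul 19, 1999 misses that deadline by 2 days.
The procedure was therefore not followed at step 6.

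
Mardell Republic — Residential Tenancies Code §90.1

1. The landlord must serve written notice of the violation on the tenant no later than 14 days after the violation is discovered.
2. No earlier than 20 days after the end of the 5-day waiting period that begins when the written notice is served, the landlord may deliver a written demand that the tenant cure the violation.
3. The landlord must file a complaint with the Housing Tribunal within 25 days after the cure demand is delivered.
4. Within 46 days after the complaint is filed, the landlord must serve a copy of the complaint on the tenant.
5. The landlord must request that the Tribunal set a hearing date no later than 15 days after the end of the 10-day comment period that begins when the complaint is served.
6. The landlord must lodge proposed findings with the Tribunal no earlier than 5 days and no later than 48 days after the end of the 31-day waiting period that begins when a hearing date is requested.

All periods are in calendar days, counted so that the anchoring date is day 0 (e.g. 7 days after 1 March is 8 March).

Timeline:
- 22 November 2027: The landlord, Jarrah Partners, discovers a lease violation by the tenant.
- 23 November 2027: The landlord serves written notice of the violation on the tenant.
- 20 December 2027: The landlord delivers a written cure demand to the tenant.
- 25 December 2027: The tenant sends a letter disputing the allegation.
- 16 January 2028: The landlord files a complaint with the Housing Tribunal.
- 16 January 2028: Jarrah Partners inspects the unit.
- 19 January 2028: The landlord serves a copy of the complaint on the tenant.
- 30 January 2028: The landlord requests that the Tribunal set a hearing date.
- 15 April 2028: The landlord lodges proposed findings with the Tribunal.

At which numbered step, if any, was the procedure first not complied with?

Step 3

Step 1 — counting 14 days from 22 November 2027 (when the violation is discovered) gives a deadline of 6 December 2027; 23 November 2027 is within that limit.
Step 2 — must wait 20 days from 28 November 2027 (end of the 5-day waiting period, which began when the written notice is served on 23 November 2027), so not before 18 December 2027; done 20 December 2027 — permitted.
Step 3 — counting 25 days from 20 December 2027 (when the cure demand is delivered) gives a deadline of 14 January 2028; 16 January 2028 misses that deadline by 2 days.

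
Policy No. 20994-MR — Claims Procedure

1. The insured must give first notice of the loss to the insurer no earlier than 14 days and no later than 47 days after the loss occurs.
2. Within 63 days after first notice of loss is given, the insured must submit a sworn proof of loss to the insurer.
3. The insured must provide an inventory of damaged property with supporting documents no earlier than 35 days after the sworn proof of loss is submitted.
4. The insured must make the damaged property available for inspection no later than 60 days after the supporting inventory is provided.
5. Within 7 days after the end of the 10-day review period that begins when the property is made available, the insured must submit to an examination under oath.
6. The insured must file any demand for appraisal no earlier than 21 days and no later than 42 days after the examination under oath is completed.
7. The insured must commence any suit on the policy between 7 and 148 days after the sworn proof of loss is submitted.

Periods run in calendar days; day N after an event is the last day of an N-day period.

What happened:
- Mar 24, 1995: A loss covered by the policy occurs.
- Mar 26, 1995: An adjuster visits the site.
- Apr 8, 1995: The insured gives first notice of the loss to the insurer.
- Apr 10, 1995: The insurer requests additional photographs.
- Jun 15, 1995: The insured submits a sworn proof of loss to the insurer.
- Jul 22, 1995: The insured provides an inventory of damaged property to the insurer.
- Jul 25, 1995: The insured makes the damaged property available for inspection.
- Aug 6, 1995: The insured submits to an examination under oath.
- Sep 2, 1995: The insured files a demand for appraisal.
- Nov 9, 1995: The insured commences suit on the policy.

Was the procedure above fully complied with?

Step 1 — 14 and 47 days from Mar 24, 1995 (when the loss occurs) are Apr 7, 1995 and May 10, 1995 respectively; done Apr 8, 1995, which is between those dates.
Step 2 — counting 63 days from Apr 8, 1995 (when first notice of loss is given) gives a deadline of Jun 10, 1995; done Jun 15, 1995 — 5 days late.

No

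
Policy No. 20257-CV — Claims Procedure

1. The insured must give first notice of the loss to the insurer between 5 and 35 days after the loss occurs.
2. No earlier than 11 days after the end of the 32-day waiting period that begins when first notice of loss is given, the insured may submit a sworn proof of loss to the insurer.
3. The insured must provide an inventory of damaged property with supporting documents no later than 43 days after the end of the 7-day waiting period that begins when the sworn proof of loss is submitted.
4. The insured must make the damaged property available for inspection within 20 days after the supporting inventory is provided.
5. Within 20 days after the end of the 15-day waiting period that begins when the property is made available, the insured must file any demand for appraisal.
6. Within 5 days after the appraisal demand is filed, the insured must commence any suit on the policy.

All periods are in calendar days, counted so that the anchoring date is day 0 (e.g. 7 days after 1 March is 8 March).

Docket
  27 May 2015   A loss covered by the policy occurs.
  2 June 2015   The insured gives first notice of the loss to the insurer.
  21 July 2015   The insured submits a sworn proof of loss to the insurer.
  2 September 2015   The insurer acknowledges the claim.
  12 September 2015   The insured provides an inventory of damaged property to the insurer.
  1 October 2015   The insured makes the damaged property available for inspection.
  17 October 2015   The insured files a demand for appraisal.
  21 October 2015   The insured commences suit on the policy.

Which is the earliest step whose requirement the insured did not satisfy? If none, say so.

Step 3

Step 1 — 5 and 35 days from 27 May 2015 (when the loss occurs) are 1 June 2015 and 1 July 2015 respectively; done 2 June 2015, which is between those dates.
Step 2 — must wait 11 days from 4 July 2015 (end of the 32-day waiting period, which began when first notice of loss is given on 2 June 2015), so not before 15 July 2015; 21 July 2015 is on or after that date.
Step 3 — counting 43 days from 28 July 2015 (end of the 7-day waiting period, which began when the sworn proof of loss is submitted on 21 July 2015) gives a deadline of 9 September 2015; 12 September 2015 misses that deadline by 3 days.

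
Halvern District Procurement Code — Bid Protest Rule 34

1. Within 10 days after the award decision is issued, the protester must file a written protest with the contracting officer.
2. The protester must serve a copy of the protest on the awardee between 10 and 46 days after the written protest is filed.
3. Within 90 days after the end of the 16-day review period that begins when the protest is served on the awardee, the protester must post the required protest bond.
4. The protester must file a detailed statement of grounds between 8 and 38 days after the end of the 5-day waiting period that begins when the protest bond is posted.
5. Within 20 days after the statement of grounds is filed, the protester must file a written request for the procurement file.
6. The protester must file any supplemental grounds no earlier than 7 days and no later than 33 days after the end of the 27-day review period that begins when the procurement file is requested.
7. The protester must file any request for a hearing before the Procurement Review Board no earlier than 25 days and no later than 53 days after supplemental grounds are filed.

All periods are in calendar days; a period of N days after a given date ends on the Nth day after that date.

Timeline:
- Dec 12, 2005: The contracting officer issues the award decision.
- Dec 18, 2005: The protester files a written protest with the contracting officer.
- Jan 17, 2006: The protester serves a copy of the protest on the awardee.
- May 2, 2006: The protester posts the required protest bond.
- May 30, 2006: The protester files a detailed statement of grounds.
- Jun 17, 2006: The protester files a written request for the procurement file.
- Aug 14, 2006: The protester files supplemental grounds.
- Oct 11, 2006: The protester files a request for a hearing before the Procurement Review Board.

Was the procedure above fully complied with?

No

Step 1: 10 days after Dec 12, 2005 (when the award decision is issued) is Dec 22, 2005; Dec 18, 2005 is within that limit.
Step 2: the window is 10–46 days after Dec 18, 2005 (when the written protest is filed), so Dec 28, 2005 through Feb 2, 2006; done Jan 17, 2006 — within the window.
Step 3: 90 days after Feb 2, 2006 (end of the 16-day review period, which began when the protest is served on the awardee on Jan 17, 2006) is May 3, 2006; done May 2, 2006 — timely.
Step 4: the window is 8–38 days after May 7, 2006 (end of the 5-day waiting period, which began when the protest bond is posted on May 2, 2006), so May 15, 2006 through Jun 14, 2006; done May 30, 2006 — within the window.
Step 5: 20 days after May 30, 2006 (when the statement of grounds is filed) is Jun 19, 2006; done Jun 17, 2006 — timely.
Step 6: the window is 7–33 days after Jul 14, 2006 (end of the 27-day review period, which began when the procurement file is requested on Jun 17, 2006), so Jul 21, 2006 through Aug 16, 2006; done Aug 14, 2006 — within the window.
Step 7: the window is 25–53 days after Aug 14, 2006 (when supplemental grounds are filed), so Sep 8, 2006 through Oct 6, 2006; done Oct 11, 2006 — 5 days after the window closed.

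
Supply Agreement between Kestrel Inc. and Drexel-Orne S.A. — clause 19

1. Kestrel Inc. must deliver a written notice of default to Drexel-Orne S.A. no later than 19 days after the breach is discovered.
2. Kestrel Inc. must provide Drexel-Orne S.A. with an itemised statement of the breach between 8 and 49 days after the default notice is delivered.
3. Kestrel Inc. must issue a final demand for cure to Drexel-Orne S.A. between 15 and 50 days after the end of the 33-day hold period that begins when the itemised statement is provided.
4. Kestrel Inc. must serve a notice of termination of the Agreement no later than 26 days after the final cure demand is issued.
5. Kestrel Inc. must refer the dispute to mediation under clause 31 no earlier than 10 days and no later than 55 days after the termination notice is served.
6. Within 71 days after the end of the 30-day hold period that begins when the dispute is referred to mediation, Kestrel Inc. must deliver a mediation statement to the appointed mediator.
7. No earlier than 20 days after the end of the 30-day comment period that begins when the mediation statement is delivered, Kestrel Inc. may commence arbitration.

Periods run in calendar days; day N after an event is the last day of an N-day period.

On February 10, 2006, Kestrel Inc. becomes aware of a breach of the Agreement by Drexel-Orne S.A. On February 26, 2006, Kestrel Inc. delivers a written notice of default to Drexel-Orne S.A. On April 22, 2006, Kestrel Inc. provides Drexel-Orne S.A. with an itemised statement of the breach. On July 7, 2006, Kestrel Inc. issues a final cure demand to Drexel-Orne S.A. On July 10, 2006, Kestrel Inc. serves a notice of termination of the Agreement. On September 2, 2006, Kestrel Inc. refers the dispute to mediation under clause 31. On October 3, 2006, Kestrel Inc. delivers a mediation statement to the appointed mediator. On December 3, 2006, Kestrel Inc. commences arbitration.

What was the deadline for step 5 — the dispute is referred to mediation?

September 3, 2006

Step 5 runs from July 10, 2006, when the termination notice is served. The window is 10–55 days after July 10, 2006; it closes on September 3, 2006.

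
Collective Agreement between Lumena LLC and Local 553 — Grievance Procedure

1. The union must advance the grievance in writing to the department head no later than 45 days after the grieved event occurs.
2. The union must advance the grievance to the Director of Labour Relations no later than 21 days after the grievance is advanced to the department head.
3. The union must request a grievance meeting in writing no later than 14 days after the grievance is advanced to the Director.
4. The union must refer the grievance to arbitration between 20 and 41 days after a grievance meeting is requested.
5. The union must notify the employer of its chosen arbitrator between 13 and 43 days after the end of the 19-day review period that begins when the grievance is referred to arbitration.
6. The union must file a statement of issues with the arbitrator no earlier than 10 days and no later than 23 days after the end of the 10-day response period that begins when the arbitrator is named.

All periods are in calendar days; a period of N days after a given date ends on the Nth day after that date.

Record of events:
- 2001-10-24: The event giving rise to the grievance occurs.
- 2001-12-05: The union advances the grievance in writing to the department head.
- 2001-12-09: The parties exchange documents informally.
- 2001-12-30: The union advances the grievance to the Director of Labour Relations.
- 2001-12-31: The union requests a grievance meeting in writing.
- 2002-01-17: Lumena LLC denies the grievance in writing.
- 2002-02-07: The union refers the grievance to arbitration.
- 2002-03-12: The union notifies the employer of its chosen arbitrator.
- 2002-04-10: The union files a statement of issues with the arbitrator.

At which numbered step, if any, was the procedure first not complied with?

Step 1 — counting 45 days from 2001-10-24 (when the grieved event occurs) gives a deadline of 2001-12-08; done 2001-12-05 — timely.
Step 2 — counting 21 days from 2001-12-05 (when the grievance is advanced to the department head) gives a deadline of 2001-12-26; not done until 2001-12-30, 4 days after the deadline.
Later steps need not be reached.

Step 2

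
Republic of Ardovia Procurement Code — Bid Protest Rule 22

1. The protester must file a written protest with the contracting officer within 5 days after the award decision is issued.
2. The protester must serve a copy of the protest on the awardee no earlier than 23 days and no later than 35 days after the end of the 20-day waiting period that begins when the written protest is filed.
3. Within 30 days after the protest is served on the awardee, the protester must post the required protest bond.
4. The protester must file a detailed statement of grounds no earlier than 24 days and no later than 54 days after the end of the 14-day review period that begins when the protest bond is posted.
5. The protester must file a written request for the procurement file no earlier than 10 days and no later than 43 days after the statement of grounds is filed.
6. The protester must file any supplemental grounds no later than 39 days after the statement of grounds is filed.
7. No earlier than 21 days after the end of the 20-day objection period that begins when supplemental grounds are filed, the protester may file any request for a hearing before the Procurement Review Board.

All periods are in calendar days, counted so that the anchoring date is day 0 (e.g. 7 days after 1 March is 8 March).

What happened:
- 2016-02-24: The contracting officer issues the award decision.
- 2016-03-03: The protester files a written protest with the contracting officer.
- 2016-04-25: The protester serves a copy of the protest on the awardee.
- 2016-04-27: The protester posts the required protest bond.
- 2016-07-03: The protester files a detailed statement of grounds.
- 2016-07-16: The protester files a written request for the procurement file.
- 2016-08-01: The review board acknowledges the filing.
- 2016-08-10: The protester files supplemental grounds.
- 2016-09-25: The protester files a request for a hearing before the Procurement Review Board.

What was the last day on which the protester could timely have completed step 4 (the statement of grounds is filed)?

2016-07-04

The protest bond is posted on 2016-04-27; the 14-day review period therefore ends 2016-05-11, and step 4 runs from that date. The window is 24–54 days after 2016-05-11; it closes on 2016-07-04.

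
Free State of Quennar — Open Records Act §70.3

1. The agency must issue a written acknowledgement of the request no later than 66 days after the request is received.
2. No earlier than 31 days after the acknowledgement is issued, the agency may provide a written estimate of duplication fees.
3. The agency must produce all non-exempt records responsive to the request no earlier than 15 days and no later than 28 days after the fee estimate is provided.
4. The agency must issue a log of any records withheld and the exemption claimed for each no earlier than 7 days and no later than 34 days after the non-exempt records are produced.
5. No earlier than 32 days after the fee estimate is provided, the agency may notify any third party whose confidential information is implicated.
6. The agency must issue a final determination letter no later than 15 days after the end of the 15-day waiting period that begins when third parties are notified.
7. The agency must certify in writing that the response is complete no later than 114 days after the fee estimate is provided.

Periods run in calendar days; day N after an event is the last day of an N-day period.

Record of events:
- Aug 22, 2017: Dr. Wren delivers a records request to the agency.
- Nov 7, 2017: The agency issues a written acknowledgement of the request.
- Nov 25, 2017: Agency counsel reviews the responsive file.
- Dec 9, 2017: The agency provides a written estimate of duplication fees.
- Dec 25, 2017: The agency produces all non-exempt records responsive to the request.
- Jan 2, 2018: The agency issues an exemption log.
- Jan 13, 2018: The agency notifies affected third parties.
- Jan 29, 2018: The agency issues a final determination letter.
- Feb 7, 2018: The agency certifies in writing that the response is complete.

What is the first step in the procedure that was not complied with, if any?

Step 1: 66 days after Aug 22, 2017 (when the request is received) is Oct 27, 2017; Nov 7, 2017 misses that deadline by 11 days.
Later steps need not be reached.

Step 1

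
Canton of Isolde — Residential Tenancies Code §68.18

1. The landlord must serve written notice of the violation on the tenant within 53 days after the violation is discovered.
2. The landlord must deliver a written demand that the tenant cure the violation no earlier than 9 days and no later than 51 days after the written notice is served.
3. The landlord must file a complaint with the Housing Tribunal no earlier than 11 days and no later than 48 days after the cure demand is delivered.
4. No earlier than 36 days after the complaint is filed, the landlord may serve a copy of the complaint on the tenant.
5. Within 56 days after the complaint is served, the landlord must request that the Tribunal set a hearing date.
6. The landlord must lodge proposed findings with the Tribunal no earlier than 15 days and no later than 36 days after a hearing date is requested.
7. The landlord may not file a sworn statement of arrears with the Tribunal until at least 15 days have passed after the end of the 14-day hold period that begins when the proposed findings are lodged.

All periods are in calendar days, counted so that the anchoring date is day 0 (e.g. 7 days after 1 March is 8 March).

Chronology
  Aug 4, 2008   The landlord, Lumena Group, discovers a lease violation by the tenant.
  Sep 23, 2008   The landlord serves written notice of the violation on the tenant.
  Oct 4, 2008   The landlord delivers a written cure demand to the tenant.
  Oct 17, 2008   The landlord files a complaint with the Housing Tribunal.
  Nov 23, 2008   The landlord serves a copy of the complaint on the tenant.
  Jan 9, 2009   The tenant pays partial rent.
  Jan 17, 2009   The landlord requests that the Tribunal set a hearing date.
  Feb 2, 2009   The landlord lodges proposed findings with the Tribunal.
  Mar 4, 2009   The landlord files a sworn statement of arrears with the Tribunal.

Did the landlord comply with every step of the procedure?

Step 1: 53 days after Aug 4, 2008 (when the violation is discovered) is Sep 26, 2008; Sep 23, 2008 is within that limit.
Step 2: the window is 9–51 days after Sep 23, 2008 (when the written notice is served), so Oct 2, 2008 through Nov 13, 2008; done Oct 4, 2008, which is between those dates.
Step 3: the window is 11–48 days after Oct 4, 2008 (when the cure demand is delivered), so Oct 15, 2008 through Nov 21, 2008; done Oct 17, 2008 — within the window.
Step 4: the earliest permitted date is 36 days after Oct 17, 2008 (when the complaint is filed), i.e. Nov 22, 2008; Nov 23, 2008 is on or after that date.
Step 5: 56 days after Nov 23, 2008 (when the complaint is served) is Jan 18, 2009; done Jan 17, 2009 — timely.
Step 6: the window is 15–36 days after Jan 17, 2009 (when a hearing date is requested), so Feb 1, 2009 through Feb 22, 2009; Feb 2, 2009 falls inside that range.
Step 7: the earliest permitted date is 15 days after Feb 16, 2009 (end of the 14-day hold period, which began when the proposed findings are lodged on Feb 2, 2009), i.e. Mar 3, 2009; done Mar 4, 2009, after the minimum wait.

Yes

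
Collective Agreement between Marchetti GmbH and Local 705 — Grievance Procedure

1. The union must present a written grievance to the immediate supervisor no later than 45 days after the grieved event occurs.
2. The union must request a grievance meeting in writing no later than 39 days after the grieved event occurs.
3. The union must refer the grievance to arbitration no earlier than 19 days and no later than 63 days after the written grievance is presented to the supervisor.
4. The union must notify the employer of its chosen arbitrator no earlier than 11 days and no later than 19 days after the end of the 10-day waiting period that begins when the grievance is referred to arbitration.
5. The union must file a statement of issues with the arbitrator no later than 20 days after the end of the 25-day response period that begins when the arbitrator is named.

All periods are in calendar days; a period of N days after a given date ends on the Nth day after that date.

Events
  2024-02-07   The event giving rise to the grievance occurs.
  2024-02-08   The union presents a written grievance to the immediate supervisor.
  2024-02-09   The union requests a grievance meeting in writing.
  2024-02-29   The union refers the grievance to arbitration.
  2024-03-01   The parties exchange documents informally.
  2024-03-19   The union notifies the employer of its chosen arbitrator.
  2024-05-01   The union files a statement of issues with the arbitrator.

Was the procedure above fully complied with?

Step 1 — counting 45 days from 2024-02-07 (when the grieved event occurs) gives a deadline of 2024-03-23; done 2024-02-08 — timely.
Step 2 — counting 39 days from 2024-02-07 (when the grieved event occurs) gives a deadline of 2024-03-17; done 2024-02-09 — timely.
Step 3 — 19 and 63 days from 2024-02-08 (when the written grievance is presented to the supervisor) are 2024-02-27 and 2024-04-11 respectively; done 2024-02-29 — within the window.
Step 4 — 11 and 19 days from 2024-03-10 (end of the 10-day waiting period, which began when the grievance is referred to arbitration on 2024-02-29) are 2024-03-21 and 2024-03-29 respectively; 2024-03-19 is 2 days too early.
That is the first point of non-compliance.

No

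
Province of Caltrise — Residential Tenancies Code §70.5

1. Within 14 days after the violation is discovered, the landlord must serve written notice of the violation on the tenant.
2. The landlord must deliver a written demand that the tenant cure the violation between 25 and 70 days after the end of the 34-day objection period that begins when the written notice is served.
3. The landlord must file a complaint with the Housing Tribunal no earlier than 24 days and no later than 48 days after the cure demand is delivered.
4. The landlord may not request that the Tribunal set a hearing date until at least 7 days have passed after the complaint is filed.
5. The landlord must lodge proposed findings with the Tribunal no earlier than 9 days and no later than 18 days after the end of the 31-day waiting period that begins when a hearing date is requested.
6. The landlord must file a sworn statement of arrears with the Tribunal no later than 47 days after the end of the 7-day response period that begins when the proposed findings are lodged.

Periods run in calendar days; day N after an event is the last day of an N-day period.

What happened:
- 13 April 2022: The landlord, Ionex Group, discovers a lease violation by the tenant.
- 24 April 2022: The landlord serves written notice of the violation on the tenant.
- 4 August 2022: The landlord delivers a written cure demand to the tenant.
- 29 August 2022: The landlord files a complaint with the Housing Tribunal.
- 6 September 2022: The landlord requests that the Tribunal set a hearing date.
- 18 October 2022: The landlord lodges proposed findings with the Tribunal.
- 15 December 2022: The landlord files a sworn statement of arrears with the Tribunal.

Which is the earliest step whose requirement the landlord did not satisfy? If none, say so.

Step 1 — counting 14 days from 13 April 2022 (when the violation is discovered) gives a deadline of 27 April 2022; 24 April 2022 is within that limit.
Step 2 — 25 and 70 days from 28 May 2022 (end of the 34-day objection period, which began when the written notice is served on 24 April 2022) are 22 June 2022 and 6 August 2022 respectively; done 4 August 2022 — within the window.
Step 3 — 24 and 48 days from 4 August 2022 (when the cure demand is delivered) are 28 August 2022 and 21 September 2022 respectively; 29 August 2022 falls inside that range.
Step 4 — must wait 7 days from 29 August 2022 (when the complaint is filed), so not before 5 September 2022; done 6 September 2022, after the minimum wait.
Step 5 — 9 and 18 days from 7 October 2022 (end of the 31-day waiting period, which began when a hearing date is requested on 6 September 2022) are 16 October 2022 and 25 October 2022 respectively; done 18 October 2022, which is between those dates.
Step 6 — counting 47 days from 25 October 2022 (end of the 7-day response period, which began when the proposed findings are lodged on 18 October 2022) gives a deadline of 11 December 2022; 15 December 2022 misses that deadline by 4 days.

Step 6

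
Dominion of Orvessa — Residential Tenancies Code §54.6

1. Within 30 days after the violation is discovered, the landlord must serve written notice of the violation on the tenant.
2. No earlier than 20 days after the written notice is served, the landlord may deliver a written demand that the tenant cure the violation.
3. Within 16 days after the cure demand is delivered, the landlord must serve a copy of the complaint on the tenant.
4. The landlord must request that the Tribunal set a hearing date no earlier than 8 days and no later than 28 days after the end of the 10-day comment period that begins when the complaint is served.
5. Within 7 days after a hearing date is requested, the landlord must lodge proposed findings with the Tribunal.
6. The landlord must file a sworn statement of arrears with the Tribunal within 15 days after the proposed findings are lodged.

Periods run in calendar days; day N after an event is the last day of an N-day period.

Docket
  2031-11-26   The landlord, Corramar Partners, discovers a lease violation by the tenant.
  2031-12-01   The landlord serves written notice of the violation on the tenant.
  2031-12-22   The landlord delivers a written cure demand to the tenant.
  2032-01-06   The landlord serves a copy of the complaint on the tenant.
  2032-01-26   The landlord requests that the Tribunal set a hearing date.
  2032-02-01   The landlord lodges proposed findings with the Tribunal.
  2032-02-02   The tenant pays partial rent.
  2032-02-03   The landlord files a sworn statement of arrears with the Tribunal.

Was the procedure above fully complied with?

Yes

Step 1 — counting 30 days from 2031-11-26 (when the violation is discovered) gives a deadline of 2031-12-26; done 2031-12-01 — timely.
Step 2 — must wait 20 days from 2031-12-01 (when the written notice is served), so not before 2031-12-21; done 2031-12-22, after the minimum wait.
Step 3 — counting 16 days from 2031-12-22 (when the cure demand is delivered) gives a deadline of 2032-01-07; completed 2032-01-06, before the deadline.
Step 4 — 8 and 28 days from 2032-01-16 (end of the 10-day comment period, which began when the complaint is served on 2032-01-06) are 2032-01-24 and 2032-02-13 respectively; done 2032-01-26, which is between those dates.
Step 5 — counting 7 days from 2032-01-26 (when a hearing date is requested) gives a deadline of 2032-02-02; 2032-02-01 is within that limit.
Step 6 — counting 15 days from 2032-02-01 (when the proposed findings are lodged) gives a deadline of 2032-02-16; 2032-02-03 is within that limit.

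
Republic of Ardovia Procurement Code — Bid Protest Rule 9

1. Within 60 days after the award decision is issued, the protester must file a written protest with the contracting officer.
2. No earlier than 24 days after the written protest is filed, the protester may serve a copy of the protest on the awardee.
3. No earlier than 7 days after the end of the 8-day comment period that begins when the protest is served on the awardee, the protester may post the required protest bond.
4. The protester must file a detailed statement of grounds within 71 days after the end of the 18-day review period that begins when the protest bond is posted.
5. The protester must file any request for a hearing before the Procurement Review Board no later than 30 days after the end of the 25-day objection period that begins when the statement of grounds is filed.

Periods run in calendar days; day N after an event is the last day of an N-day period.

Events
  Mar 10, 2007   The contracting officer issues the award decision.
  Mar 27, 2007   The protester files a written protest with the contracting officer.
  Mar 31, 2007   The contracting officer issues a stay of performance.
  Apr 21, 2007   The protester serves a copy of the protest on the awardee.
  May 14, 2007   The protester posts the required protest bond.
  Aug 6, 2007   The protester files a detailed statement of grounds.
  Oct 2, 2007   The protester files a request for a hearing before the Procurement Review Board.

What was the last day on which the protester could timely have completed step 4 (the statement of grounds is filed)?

Aug 11, 2007

The protest bond is posted on May 14, 2007; the 18-day review period therefore ends Jun 1, 2007, and step 4 runs from that date. 71 days after Jun 1, 2007 is Aug 11, 2007.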